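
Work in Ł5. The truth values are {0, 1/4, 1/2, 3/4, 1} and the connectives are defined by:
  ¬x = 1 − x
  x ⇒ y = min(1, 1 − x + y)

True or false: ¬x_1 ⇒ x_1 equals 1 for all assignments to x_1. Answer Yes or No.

Counterexample: take x_1 = 0.
¬x_1 = ¬0 = 1
¬x_1 ⇒ x_1 = 1 ⇒ 0 = 0
This gives 0 ≠ 1.

No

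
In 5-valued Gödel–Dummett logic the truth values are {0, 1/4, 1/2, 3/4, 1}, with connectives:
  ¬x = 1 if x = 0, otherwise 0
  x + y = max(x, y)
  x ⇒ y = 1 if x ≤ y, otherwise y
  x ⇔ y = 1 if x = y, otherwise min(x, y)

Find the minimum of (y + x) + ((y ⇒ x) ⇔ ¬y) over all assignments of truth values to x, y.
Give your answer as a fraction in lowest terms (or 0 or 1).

Take x = 1/4, y = 1/4:
y + x = 1/4 + 1/4 = 1/4
y ⇒ x = 1/4 ⇒ 1/4 = 1
¬y = ¬1/4 = 0
(y ⇒ x) ⇔ ¬y = 1 ⇔ 0 = 0
(y + x) + ((y ⇒ x) ⇔ ¬y) = 1/4 + 0 = 1/4
No assignment yields a value below 1/4, so this is the minimum.

1/4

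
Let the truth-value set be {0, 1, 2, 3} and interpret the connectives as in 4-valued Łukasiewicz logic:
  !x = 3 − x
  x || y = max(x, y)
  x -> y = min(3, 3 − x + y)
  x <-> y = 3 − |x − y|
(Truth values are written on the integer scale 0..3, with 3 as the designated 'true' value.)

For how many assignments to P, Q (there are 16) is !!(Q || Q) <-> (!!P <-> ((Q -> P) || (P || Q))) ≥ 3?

6

P = 0, Q = 0 ↦ 3  ≥
P = 0, Q = 1 ↦ 3  ≥
P = 0, Q = 2 ↦ 2  <
P = 0, Q = 3 ↦ 0  <
P = 1, Q = 0 ↦ 2  <
P = 1, Q = 1 ↦ 3  ≥
P = 1, Q = 2 ↦ 3  ≥
P = 1, Q = 3 ↦ 1  <
P = 2, Q = 0 ↦ 1  <
P = 2, Q = 1 ↦ 2  <
P = 2, Q = 2 ↦ 3  ≥
P = 2, Q = 3 ↦ 2  <
P = 3, Q = 0 ↦ 0  <
P = 3, Q = 1 ↦ 1  <
P = 3, Q = 2 ↦ 2  <
P = 3, Q = 3 ↦ 3  ≥
So 6 of the 16 assignments meet the threshold.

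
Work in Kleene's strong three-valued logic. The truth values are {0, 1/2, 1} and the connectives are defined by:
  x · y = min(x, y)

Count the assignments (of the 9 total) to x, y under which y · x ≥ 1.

x = 0, y = 0 ↦ 0  <
x = 0, y = 1/2 ↦ 0  <
x = 0, y = 1 ↦ 0  <
x = 1/2, y = 0 ↦ 0  <
x = 1/2, y = 1/2 ↦ 1/2  <
x = 1/2, y = 1 ↦ 1/2  <
x = 1, y = 0 ↦ 0  <
x = 1, y = 1/2 ↦ 1/2  <
x = 1, y = 1 ↦ 1  ≥
So 1 of the 9 assignments meets the threshold.

1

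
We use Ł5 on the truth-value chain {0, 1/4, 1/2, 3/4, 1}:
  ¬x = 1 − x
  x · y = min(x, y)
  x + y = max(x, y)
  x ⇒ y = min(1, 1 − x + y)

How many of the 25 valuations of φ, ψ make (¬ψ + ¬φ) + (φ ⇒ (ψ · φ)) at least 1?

value 1: 19 assignments (counts)
value 3/4: 5 assignments
value 1/2: 1 assignment
So 19 of the 25 assignments meet the threshold.

19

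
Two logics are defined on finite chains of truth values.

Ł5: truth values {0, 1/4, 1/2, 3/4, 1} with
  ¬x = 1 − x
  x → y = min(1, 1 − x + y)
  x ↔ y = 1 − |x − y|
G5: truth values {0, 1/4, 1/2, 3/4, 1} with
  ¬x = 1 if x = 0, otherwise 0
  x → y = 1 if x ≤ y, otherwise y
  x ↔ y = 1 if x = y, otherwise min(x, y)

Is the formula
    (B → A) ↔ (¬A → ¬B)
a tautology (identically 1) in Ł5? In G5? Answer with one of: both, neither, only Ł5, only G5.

only Ł5

In Ł5: every assignment gives 1 — tautology.
In G5: at A = 1/4, B = 1/2 the value is 1/4 — not a tautology.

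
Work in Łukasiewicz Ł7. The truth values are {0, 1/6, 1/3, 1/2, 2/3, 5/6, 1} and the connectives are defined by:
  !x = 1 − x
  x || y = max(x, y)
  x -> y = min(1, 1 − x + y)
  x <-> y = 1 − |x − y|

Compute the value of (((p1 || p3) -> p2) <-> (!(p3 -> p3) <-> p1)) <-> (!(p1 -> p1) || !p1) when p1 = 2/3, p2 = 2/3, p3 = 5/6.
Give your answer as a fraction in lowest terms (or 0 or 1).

5/6

p1 || p3 = 2/3 || 5/6 = 5/6
(p1 || p3) -> p2 = 5/6 -> 2/3 = 5/6
p3 -> p3 = 5/6 -> 5/6 = 1
!(p3 -> p3) = !1 = 0
!(p3 -> p3) <-> p1 = 0 <-> 2/3 = 1/3
((p1 || p3) -> p2) <-> (!(p3 -> p3) <-> p1) = 5/6 <-> 1/3 = 1/2
p1 -> p1 = 2/3 -> 2/3 = 1
!(p1 -> p1) = !1 = 0
!p1 = !2/3 = 1/3
!(p1 -> p1) || !p1 = 0 || 1/3 = 1/3
(((p1 || p3) -> p2) <-> (!(p3 -> p3) <-> p1)) <-> (!(p1 -> p1) || !p1) = 1/2 <-> 1/3 = 5/6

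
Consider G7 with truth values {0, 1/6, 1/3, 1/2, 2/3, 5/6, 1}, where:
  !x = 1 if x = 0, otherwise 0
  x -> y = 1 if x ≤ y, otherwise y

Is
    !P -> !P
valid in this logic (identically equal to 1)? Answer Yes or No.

Yes

P = 0 ↦ 1
P = 1/6 ↦ 1
P = 1/3 ↦ 1
P = 1/2 ↦ 1
P = 2/3 ↦ 1
P = 5/6 ↦ 1
P = 1 ↦ 1
Every assignment gives a value ≥ 1.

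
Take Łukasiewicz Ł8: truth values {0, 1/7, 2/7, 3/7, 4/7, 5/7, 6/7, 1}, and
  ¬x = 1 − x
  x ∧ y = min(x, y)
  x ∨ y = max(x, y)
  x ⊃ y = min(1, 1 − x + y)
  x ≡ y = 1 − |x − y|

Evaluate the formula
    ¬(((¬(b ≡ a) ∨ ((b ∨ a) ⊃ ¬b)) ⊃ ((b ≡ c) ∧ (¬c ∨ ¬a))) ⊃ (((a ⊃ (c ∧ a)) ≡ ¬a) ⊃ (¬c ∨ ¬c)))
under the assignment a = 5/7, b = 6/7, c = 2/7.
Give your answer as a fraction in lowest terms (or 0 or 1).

0

b ≡ a = 6/7 ≡ 5/7 = 6/7
¬(b ≡ a) = ¬6/7 = 1/7
b ∨ a = 6/7 ∨ 5/7 = 6/7
¬b = ¬6/7 = 1/7
(b ∨ a) ⊃ ¬b = 6/7 ⊃ 1/7 = 2/7
¬(b ≡ a) ∨ ((b ∨ a) ⊃ ¬b) = 1/7 ∨ 2/7 = 2/7
b ≡ c = 6/7 ≡ 2/7 = 3/7
¬c = ¬2/7 = 5/7
¬a = ¬5/7 = 2/7
¬c ∨ ¬a = 5/7 ∨ 2/7 = 5/7
(b ≡ c) ∧ (¬c ∨ ¬a) = 3/7 ∧ 5/7 = 3/7
(¬(b ≡ a) ∨ ((b ∨ a) ⊃ ¬b)) ⊃ ((b ≡ c) ∧ (¬c ∨ ¬a)) = 2/7 ⊃ 3/7 = 1
c ∧ a = 2/7 ∧ 5/7 = 2/7
a ⊃ (c ∧ a) = 5/7 ⊃ 2/7 = 4/7
¬a = ¬5/7 = 2/7
(a ⊃ (c ∧ a)) ≡ ¬a = 4/7 ≡ 2/7 = 5/7
¬c = ¬2/7 = 5/7
¬c = ¬2/7 = 5/7
¬c ∨ ¬c = 5/7 ∨ 5/7 = 5/7
((a ⊃ (c ∧ a)) ≡ ¬a) ⊃ (¬c ∨ ¬c) = 5/7 ⊃ 5/7 = 1
((¬(b ≡ a) ∨ ((b ∨ a) ⊃ ¬b)) ⊃ ((b ≡ c) ∧ (¬c ∨ ¬a))) ⊃ (((a ⊃ (c ∧ a)) ≡ ¬a) ⊃ (¬c ∨ ¬c)) = 1 ⊃ 1 = 1
¬(((¬(b ≡ a) ∨ ((b ∨ a) ⊃ ¬b)) ⊃ ((b ≡ c) ∧ (¬c ∨ ¬a))) ⊃ (((a ⊃ (c ∧ a)) ≡ ¬a) ⊃ (¬c ∨ ¬c))) = ¬1 = 0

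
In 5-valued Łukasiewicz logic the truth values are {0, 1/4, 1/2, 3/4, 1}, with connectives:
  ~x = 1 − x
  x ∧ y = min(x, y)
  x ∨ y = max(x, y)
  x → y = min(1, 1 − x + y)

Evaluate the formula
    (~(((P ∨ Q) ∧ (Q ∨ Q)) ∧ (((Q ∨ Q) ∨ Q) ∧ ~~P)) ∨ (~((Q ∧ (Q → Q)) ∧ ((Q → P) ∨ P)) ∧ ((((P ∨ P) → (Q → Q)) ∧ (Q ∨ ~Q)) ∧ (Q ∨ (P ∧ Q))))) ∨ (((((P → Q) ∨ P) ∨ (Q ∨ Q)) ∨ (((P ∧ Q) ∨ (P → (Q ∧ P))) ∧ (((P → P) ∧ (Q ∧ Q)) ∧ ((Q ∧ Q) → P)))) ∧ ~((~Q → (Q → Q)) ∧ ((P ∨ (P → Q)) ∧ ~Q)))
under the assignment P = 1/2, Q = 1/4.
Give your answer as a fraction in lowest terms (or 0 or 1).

3/4

P ∨ Q = 1/2 ∨ 1/4 = 1/2
Q ∨ Q = 1/4 ∨ 1/4 = 1/4
(P ∨ Q) ∧ (Q ∨ Q) = 1/2 ∧ 1/4 = 1/4
Q ∨ Q = 1/4 ∨ 1/4 = 1/4
(Q ∨ Q) ∨ Q = 1/4 ∨ 1/4 = 1/4
~P = ~1/2 = 1/2
~~P = ~1/2 = 1/2
((Q ∨ Q) ∨ Q) ∧ ~~P = 1/4 ∧ 1/2 = 1/4
((P ∨ Q) ∧ (Q ∨ Q)) ∧ (((Q ∨ Q) ∨ Q) ∧ ~~P) = 1/4 ∧ 1/4 = 1/4
~(((P ∨ Q) ∧ (Q ∨ Q)) ∧ (((Q ∨ Q) ∨ Q) ∧ ~~P)) = ~1/4 = 3/4
Q → Q = 1/4 → 1/4 = 1
Q ∧ (Q → Q) = 1/4 ∧ 1 = 1/4
Q → P = 1/4 → 1/2 = 1
(Q → P) ∨ P = 1 ∨ 1/2 = 1
(Q ∧ (Q → Q)) ∧ ((Q → P) ∨ P) = 1/4 ∧ 1 = 1/4
~((Q ∧ (Q → Q)) ∧ ((Q → P) ∨ P)) = ~1/4 = 3/4
P ∨ P = 1/2 ∨ 1/2 = 1/2
Q → Q = 1/4 → 1/4 = 1
(P ∨ P) → (Q → Q) = 1/2 → 1 = 1
~Q = ~1/4 = 3/4
Q ∨ ~Q = 1/4 ∨ 3/4 = 3/4
((P ∨ P) → (Q → Q)) ∧ (Q ∨ ~Q) = 1 ∧ 3/4 = 3/4
P ∧ Q = 1/2 ∧ 1/4 = 1/4
Q ∨ (P ∧ Q) = 1/4 ∨ 1/4 = 1/4
(((P ∨ P) → (Q → Q)) ∧ (Q ∨ ~Q)) ∧ (Q ∨ (P ∧ Q)) = 3/4 ∧ 1/4 = 1/4
~((Q ∧ (Q → Q)) ∧ ((Q → P) ∨ P)) ∧ ((((P ∨ P) → (Q → Q)) ∧ (Q ∨ ~Q)) ∧ (Q ∨ (P ∧ Q))) = 3/4 ∧ 1/4 = 1/4
~(((P ∨ Q) ∧ (Q ∨ Q)) ∧ (((Q ∨ Q) ∨ Q) ∧ ~~P)) ∨ (~((Q ∧ (Q → Q)) ∧ ((Q → P) ∨ P)) ∧ ((((P ∨ P) → (Q → Q)) ∧ (Q ∨ ~Q)) ∧ (Q ∨ (P ∧ Q)))) = 3/4 ∨ 1/4 = 3/4
P → Q = 1/2 → 1/4 = 3/4
(P → Q) ∨ P = 3/4 ∨ 1/2 = 3/4
Q ∨ Q = 1/4 ∨ 1/4 = 1/4
((P → Q) ∨ P) ∨ (Q ∨ Q) = 3/4 ∨ 1/4 = 3/4
P ∧ Q = 1/2 ∧ 1/4 = 1/4
Q ∧ P = 1/4 ∧ 1/2 = 1/4
P → (Q ∧ P) = 1/2 → 1/4 = 3/4
(P ∧ Q) ∨ (P → (Q ∧ P)) = 1/4 ∨ 3/4 = 3/4
P → P = 1/2 → 1/2 = 1
Q ∧ Q = 1/4 ∧ 1/4 = 1/4
(P → P) ∧ (Q ∧ Q) = 1 ∧ 1/4 = 1/4
Q ∧ Q = 1/4 ∧ 1/4 = 1/4
(Q ∧ Q) → P = 1/4 → 1/2 = 1
((P → P) ∧ (Q ∧ Q)) ∧ ((Q ∧ Q) → P) = 1/4 ∧ 1 = 1/4
((P ∧ Q) ∨ (P → (Q ∧ P))) ∧ (((P → P) ∧ (Q ∧ Q)) ∧ ((Q ∧ Q) → P)) = 3/4 ∧ 1/4 = 1/4
(((P → Q) ∨ P) ∨ (Q ∨ Q)) ∨ (((P ∧ Q) ∨ (P → (Q ∧ P))) ∧ (((P → P) ∧ (Q ∧ Q)) ∧ ((Q ∧ Q) → P))) = 3/4 ∨ 1/4 = 3/4
~Q = ~1/4 = 3/4
Q → Q = 1/4 → 1/4 = 1
~Q → (Q → Q) = 3/4 → 1 = 1
P → Q = 1/2 → 1/4 = 3/4
P ∨ (P → Q) = 1/2 ∨ 3/4 = 3/4
~Q = ~1/4 = 3/4
(P ∨ (P → Q)) ∧ ~Q = 3/4 ∧ 3/4 = 3/4
(~Q → (Q → Q)) ∧ ((P ∨ (P → Q)) ∧ ~Q) = 1 ∧ 3/4 = 3/4
~((~Q → (Q → Q)) ∧ ((P ∨ (P → Q)) ∧ ~Q)) = ~3/4 = 1/4
((((P → Q) ∨ P) ∨ (Q ∨ Q)) ∨ (((P ∧ Q) ∨ (P → (Q ∧ P))) ∧ (((P → P) ∧ (Q ∧ Q)) ∧ ((Q ∧ Q) → P)))) ∧ ~((~Q → (Q → Q)) ∧ ((P ∨ (P → Q)) ∧ ~Q)) = 3/4 ∧ 1/4 = 1/4
(~(((P ∨ Q) ∧ (Q ∨ Q)) ∧ (((Q ∨ Q) ∨ Q) ∧ ~~P)) ∨ (~((Q ∧ (Q → Q)) ∧ ((Q → P) ∨ P)) ∧ ((((P ∨ P) → (Q → Q)) ∧ (Q ∨ ~Q)) ∧ (Q ∨ (P ∧ Q))))) ∨ (((((P → Q) ∨ P) ∨ (Q ∨ Q)) ∨ (((P ∧ Q) ∨ (P → (Q ∧ P))) ∧ (((P → P) ∧ (Q ∧ Q)) ∧ ((Q ∧ Q) → P)))) ∧ ~((~Q → (Q → Q)) ∧ ((P ∨ (P → Q)) ∧ ~Q))) = 3/4 ∨ 1/4 = 3/4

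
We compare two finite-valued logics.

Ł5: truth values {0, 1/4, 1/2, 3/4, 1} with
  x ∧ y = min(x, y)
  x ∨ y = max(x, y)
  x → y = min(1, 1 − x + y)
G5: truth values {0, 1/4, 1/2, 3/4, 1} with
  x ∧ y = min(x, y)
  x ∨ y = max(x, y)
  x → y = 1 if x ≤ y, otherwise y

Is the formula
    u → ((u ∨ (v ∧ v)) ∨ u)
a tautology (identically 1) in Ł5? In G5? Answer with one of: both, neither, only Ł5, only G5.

In Ł5: every assignment gives 1 — tautology.
In G5: every assignment gives 1 — tautology.

both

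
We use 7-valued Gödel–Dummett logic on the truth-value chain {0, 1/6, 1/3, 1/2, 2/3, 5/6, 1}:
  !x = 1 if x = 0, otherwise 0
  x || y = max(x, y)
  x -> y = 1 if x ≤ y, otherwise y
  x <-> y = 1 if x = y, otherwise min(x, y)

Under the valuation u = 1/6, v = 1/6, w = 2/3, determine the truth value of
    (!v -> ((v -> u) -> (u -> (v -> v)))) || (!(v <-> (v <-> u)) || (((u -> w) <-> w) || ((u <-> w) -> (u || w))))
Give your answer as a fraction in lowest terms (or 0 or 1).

1

!v = !1/6 = 0
v -> u = 1/6 -> 1/6 = 1
v -> v = 1/6 -> 1/6 = 1
u -> (v -> v) = 1/6 -> 1 = 1
(v -> u) -> (u -> (v -> v)) = 1 -> 1 = 1
!v -> ((v -> u) -> (u -> (v -> v))) = 0 -> 1 = 1
v <-> u = 1/6 <-> 1/6 = 1
v <-> (v <-> u) = 1/6 <-> 1 = 1/6
!(v <-> (v <-> u)) = !1/6 = 0
u -> w = 1/6 -> 2/3 = 1
(u -> w) <-> w = 1 <-> 2/3 = 2/3
u <-> w = 1/6 <-> 2/3 = 1/6
u || w = 1/6 || 2/3 = 2/3
(u <-> w) -> (u || w) = 1/6 -> 2/3 = 1
((u -> w) <-> w) || ((u <-> w) -> (u || w)) = 2/3 || 1 = 1
!(v <-> (v <-> u)) || (((u -> w) <-> w) || ((u <-> w) -> (u || w))) = 0 || 1 = 1
(!v -> ((v -> u) -> (u -> (v -> v)))) || (!(v <-> (v <-> u)) || (((u -> w) <-> w) || ((u <-> w) -> (u || w)))) = 1 || 1 = 1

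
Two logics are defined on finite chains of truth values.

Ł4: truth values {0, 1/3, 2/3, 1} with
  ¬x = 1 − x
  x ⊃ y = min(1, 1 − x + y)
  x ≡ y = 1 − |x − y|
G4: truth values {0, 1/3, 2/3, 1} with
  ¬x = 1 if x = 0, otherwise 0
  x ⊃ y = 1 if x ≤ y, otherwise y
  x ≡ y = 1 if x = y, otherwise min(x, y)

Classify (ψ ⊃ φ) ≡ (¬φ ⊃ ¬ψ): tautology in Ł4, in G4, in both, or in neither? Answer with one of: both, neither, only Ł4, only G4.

In Ł4: every assignment gives 1 — tautology.
In G4: at φ = 1/3, ψ = 2/3 the value is 1/3 — not a tautology.

only Ł4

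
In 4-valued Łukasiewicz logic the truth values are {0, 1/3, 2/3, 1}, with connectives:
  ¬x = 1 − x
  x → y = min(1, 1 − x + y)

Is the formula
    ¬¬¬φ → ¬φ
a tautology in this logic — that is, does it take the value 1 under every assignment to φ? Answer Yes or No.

Yes

φ = 0 ↦ 1
φ = 1/3 ↦ 1
φ = 2/3 ↦ 1
φ = 1 ↦ 1
Every assignment gives a value ≥ 1.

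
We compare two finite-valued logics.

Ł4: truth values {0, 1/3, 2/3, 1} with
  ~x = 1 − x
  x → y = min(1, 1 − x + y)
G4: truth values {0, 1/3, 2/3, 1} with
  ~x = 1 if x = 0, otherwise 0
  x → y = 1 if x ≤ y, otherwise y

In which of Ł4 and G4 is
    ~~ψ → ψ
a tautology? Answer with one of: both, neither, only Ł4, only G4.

In Ł4: every assignment gives 1 — tautology.
In G4: at ψ = 1/3 the value is 1/3 — not a tautology.

only Ł4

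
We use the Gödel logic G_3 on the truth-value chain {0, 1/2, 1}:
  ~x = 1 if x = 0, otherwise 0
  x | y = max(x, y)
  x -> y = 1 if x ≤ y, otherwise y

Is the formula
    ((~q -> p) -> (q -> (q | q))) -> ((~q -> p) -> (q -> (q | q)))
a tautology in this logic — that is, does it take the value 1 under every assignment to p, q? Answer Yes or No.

p = 0, q = 0 ↦ 1
p = 0, q = 1/2 ↦ 1
p = 0, q = 1 ↦ 1
p = 1/2, q = 0 ↦ 1
p = 1/2, q = 1/2 ↦ 1
p = 1/2, q = 1 ↦ 1
p = 1, q = 0 ↦ 1
p = 1, q = 1/2 ↦ 1
p = 1, q = 1 ↦ 1
Every assignment gives a value ≥ 1.

Yes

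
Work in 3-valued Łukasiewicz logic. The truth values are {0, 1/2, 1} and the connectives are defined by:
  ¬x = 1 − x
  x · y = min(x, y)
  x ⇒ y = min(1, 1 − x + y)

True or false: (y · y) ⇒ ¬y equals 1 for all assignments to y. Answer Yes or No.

Counterexample: take y = 1.
y · y = 1 · 1 = 1
¬y = ¬1 = 0
(y · y) ⇒ ¬y = 1 ⇒ 0 = 0
This gives 0 ≠ 1.

No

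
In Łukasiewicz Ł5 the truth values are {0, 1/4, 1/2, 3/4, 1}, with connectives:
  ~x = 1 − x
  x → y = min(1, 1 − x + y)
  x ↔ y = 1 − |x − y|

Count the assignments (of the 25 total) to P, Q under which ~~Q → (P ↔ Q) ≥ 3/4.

value 1: 19 assignments (counts)
value 3/4: 2 assignments (counts)
value 1/2: 2 assignments
value 1/4: 1 assignment
value 0: 1 assignment
So 21 of the 25 assignments meet the threshold.

21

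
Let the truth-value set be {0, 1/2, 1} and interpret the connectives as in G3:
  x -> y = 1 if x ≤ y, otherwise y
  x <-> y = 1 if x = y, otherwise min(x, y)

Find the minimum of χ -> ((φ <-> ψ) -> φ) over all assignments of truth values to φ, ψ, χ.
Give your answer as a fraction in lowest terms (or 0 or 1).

0

Take φ = 0, ψ = 0, χ = 1/2:
φ <-> ψ = 0 <-> 0 = 1
(φ <-> ψ) -> φ = 1 -> 0 = 0
χ -> ((φ <-> ψ) -> φ) = 1/2 -> 0 = 0
No assignment yields a value below 0, so this is the minimum.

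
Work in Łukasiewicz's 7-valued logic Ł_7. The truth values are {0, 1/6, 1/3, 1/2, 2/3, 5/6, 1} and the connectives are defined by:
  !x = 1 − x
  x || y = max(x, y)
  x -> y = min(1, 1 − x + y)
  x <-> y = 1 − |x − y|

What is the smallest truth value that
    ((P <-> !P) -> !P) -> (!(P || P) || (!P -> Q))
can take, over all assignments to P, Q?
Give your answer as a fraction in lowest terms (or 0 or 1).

2/3

Take P = 1/3, Q = 0:
!P = !1/3 = 2/3
P <-> !P = 1/3 <-> 2/3 = 2/3
!P = !1/3 = 2/3
(P <-> !P) -> !P = 2/3 -> 2/3 = 1
P || P = 1/3 || 1/3 = 1/3
!(P || P) = !1/3 = 2/3
!P = !1/3 = 2/3
!P -> Q = 2/3 -> 0 = 1/3
!(P || P) || (!P -> Q) = 2/3 || 1/3 = 2/3
((P <-> !P) -> !P) -> (!(P || P) || (!P -> Q)) = 1 -> 2/3 = 2/3
No assignment yields a value below 2/3, so this is the minimum.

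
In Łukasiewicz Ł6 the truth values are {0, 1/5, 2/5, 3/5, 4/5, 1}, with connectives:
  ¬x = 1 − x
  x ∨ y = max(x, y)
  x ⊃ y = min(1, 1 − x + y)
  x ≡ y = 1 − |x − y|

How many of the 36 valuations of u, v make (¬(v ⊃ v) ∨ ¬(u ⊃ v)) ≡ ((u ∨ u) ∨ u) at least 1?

value 1: 11 assignments (counts)
value 4/5: 9 assignments
value 3/5: 7 assignments
value 2/5: 5 assignments
value 1/5: 3 assignments
value 0: 1 assignment
So 11 of the 36 assignments meet the threshold.

11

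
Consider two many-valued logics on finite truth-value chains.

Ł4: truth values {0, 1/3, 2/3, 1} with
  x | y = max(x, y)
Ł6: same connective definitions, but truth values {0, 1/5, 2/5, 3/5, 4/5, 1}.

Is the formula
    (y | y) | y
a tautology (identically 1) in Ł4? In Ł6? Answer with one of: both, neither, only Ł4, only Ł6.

neither

In Ł4: at y = 0 the value is 0 — not a tautology.
In Ł6: at y = 0 the value is 0 — not a tautology.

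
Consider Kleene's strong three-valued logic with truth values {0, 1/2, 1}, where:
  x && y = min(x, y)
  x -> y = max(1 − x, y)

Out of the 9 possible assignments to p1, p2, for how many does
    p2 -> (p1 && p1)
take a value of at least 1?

p1 = 0, p2 = 0 ↦ 1  ≥
p1 = 0, p2 = 1/2 ↦ 1/2  <
p1 = 0, p2 = 1 ↦ 0  <
p1 = 1/2, p2 = 0 ↦ 1  ≥
p1 = 1/2, p2 = 1/2 ↦ 1/2  <
p1 = 1/2, p2 = 1 ↦ 1/2  <
p1 = 1, p2 = 0 ↦ 1  ≥
p1 = 1, p2 = 1/2 ↦ 1  ≥
p1 = 1, p2 = 1 ↦ 1  ≥
So 5 of the 9 assignments meet the threshold.

5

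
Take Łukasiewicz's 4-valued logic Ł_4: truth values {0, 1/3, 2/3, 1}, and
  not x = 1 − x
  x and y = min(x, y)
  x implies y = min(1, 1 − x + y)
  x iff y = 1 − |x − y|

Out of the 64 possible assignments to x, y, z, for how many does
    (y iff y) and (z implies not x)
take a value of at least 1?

40

value 1: 40 assignments (counts)
value 2/3: 12 assignments
value 1/3: 8 assignments
value 0: 4 assignments
So 40 of the 64 assignments meet the threshold.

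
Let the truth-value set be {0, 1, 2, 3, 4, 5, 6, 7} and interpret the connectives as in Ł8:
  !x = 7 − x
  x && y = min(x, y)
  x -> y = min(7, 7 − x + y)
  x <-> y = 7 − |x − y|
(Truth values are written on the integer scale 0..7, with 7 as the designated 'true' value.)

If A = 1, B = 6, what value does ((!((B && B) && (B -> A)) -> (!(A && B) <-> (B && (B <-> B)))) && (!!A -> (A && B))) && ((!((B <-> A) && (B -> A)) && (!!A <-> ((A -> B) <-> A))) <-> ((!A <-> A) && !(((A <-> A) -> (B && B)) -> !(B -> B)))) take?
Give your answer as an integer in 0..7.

B && B = 6 && 6 = 6
B -> A = 6 -> 1 = 2
(B && B) && (B -> A) = 6 && 2 = 2
!((B && B) && (B -> A)) = !2 = 5
A && B = 1 && 6 = 1
!(A && B) = !1 = 6
B <-> B = 6 <-> 6 = 7
B && (B <-> B) = 6 && 7 = 6
!(A && B) <-> (B && (B <-> B)) = 6 <-> 6 = 7
!((B && B) && (B -> A)) -> (!(A && B) <-> (B && (B <-> B))) = 5 -> 7 = 7
!A = !1 = 6
!!A = !6 = 1
A && B = 1 && 6 = 1
!!A -> (A && B) = 1 -> 1 = 7
(!((B && B) && (B -> A)) -> (!(A && B) <-> (B && (B <-> B)))) && (!!A -> (A && B)) = 7 && 7 = 7
B <-> A = 6 <-> 1 = 2
B -> A = 6 -> 1 = 2
(B <-> A) && (B -> A) = 2 && 2 = 2
!((B <-> A) && (B -> A)) = !2 = 5
!A = !1 = 6
!!A = !6 = 1
A -> B = 1 -> 6 = 7
(A -> B) <-> A = 7 <-> 1 = 1
!!A <-> ((A -> B) <-> A) = 1 <-> 1 = 7
!((B <-> A) && (B -> A)) && (!!A <-> ((A -> B) <-> A)) = 5 && 7 = 5
!A = !1 = 6
!A <-> A = 6 <-> 1 = 2
A <-> A = 1 <-> 1 = 7
B && B = 6 && 6 = 6
(A <-> A) -> (B && B) = 7 -> 6 = 6
B -> B = 6 -> 6 = 7
!(B -> B) = !7 = 0
((A <-> A) -> (B && B)) -> !(B -> B) = 6 -> 0 = 1
!(((A <-> A) -> (B && B)) -> !(B -> B)) = !1 = 6
(!A <-> A) && !(((A <-> A) -> (B && B)) -> !(B -> B)) = 2 && 6 = 2
(!((B <-> A) && (B -> A)) && (!!A <-> ((A -> B) <-> A))) <-> ((!A <-> A) && !(((A <-> A) -> (B && B)) -> !(B -> B))) = 5 <-> 2 = 4
((!((B && B) && (B -> A)) -> (!(A && B) <-> (B && (B <-> B)))) && (!!A -> (A && B))) && ((!((B <-> A) && (B -> A)) && (!!A <-> ((A -> B) <-> A))) <-> ((!A <-> A) && !(((A <-> A) -> (B && B)) -> !(B -> B)))) = 7 && 4 = 4

4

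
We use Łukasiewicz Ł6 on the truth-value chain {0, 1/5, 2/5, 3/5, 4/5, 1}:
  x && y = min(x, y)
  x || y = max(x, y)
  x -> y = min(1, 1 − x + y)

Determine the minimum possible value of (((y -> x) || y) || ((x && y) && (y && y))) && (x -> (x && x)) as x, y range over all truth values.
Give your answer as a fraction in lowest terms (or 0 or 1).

3/5

Take x = 0, y = 2/5:
y -> x = 2/5 -> 0 = 3/5
(y -> x) || y = 3/5 || 2/5 = 3/5
x && y = 0 && 2/5 = 0
y && y = 2/5 && 2/5 = 2/5
(x && y) && (y && y) = 0 && 2/5 = 0
((y -> x) || y) || ((x && y) && (y && y)) = 3/5 || 0 = 3/5
x && x = 0 && 0 = 0
x -> (x && x) = 0 -> 0 = 1
(((y -> x) || y) || ((x && y) && (y && y))) && (x -> (x && x)) = 3/5 && 1 = 3/5
No assignment yields a value below 3/5, so this is the minimum.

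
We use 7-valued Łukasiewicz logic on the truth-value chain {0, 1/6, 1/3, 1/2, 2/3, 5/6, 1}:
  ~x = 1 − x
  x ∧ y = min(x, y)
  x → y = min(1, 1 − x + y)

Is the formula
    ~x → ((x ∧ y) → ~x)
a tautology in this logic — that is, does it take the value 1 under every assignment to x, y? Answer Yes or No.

Yes

At x = 1/6, y = 1/2, for instance:
~x = ~1/6 = 5/6
x ∧ y = 1/6 ∧ 1/2 = 1/6
(x ∧ y) → ~x = 1/6 → 5/6 = 1
~x → ((x ∧ y) → ~x) = 5/6 → 1 = 1
and checking the remaining 48 assignments likewise gives ≥ 1 in every case.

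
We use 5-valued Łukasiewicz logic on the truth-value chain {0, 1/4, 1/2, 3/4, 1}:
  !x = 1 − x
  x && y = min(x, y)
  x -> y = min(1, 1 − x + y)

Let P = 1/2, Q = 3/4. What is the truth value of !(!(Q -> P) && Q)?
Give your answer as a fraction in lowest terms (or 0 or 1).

3/4

Q -> P = 3/4 -> 1/2 = 3/4
!(Q -> P) = !3/4 = 1/4
!(Q -> P) && Q = 1/4 && 3/4 = 1/4
!(!(Q -> P) && Q) = !1/4 = 3/4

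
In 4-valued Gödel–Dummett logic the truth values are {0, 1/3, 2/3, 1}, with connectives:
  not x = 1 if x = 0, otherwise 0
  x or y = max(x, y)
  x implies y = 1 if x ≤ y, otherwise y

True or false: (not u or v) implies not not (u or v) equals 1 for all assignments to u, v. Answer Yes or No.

No

Counterexample: take u = 0, v = 0.
not u = not 0 = 1
not u or v = 1 or 0 = 1
u or v = 0 or 0 = 0
not (u or v) = not 0 = 1
not not (u or v) = not 1 = 0
(not u or v) implies not not (u or v) = 1 implies 0 = 0
This gives 0 ≠ 1.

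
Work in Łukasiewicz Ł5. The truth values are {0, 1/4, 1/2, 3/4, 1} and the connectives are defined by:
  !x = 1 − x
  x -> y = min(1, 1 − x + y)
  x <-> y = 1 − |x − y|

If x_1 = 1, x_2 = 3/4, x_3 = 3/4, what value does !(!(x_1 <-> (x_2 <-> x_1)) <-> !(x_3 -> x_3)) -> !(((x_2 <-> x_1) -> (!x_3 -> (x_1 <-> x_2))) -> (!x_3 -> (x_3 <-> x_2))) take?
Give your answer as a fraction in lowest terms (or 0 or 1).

3/4

x_2 <-> x_1 = 3/4 <-> 1 = 3/4
x_1 <-> (x_2 <-> x_1) = 1 <-> 3/4 = 3/4
!(x_1 <-> (x_2 <-> x_1)) = !3/4 = 1/4
x_3 -> x_3 = 3/4 -> 3/4 = 1
!(x_3 -> x_3) = !1 = 0
!(x_1 <-> (x_2 <-> x_1)) <-> !(x_3 -> x_3) = 1/4 <-> 0 = 3/4
!(!(x_1 <-> (x_2 <-> x_1)) <-> !(x_3 -> x_3)) = !3/4 = 1/4
x_2 <-> x_1 = 3/4 <-> 1 = 3/4
!x_3 = !3/4 = 1/4
x_1 <-> x_2 = 1 <-> 3/4 = 3/4
!x_3 -> (x_1 <-> x_2) = 1/4 -> 3/4 = 1
(x_2 <-> x_1) -> (!x_3 -> (x_1 <-> x_2)) = 3/4 -> 1 = 1
!x_3 = !3/4 = 1/4
x_3 <-> x_2 = 3/4 <-> 3/4 = 1
!x_3 -> (x_3 <-> x_2) = 1/4 -> 1 = 1
((x_2 <-> x_1) -> (!x_3 -> (x_1 <-> x_2))) -> (!x_3 -> (x_3 <-> x_2)) = 1 -> 1 = 1
!(((x_2 <-> x_1) -> (!x_3 -> (x_1 <-> x_2))) -> (!x_3 -> (x_3 <-> x_2))) = !1 = 0
!(!(x_1 <-> (x_2 <-> x_1)) <-> !(x_3 -> x_3)) -> !(((x_2 <-> x_1) -> (!x_3 -> (x_1 <-> x_2))) -> (!x_3 -> (x_3 <-> x_2))) = 1/4 -> 0 = 3/4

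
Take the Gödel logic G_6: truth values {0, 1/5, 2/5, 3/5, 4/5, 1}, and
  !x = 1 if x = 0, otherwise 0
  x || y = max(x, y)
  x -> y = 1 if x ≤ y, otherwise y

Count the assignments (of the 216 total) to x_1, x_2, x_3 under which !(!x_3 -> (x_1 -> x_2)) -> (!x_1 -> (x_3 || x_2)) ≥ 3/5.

value 1: 216 assignments (counts)
So 216 of the 216 assignments meet the threshold.

216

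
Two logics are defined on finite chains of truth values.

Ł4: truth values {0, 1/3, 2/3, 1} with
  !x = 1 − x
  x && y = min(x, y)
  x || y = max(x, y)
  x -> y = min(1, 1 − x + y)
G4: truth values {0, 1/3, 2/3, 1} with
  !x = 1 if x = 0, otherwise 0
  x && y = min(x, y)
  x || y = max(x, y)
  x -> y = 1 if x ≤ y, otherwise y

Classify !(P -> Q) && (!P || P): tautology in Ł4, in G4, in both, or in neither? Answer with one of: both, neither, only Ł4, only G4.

In Ł4: at P = 0, Q = 0 the value is 0 — not a tautology.
In G4: at P = 0, Q = 0 the value is 0 — not a tautology.

neither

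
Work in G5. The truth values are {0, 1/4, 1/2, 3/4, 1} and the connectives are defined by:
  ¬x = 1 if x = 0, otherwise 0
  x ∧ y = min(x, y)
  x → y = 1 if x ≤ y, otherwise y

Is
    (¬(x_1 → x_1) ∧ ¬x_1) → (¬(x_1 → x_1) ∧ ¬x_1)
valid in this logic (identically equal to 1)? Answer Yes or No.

Yes

x_1 = 0 ↦ 1
x_1 = 1/4 ↦ 1
x_1 = 1/2 ↦ 1
x_1 = 3/4 ↦ 1
x_1 = 1 ↦ 1
Every assignment gives a value ≥ 1.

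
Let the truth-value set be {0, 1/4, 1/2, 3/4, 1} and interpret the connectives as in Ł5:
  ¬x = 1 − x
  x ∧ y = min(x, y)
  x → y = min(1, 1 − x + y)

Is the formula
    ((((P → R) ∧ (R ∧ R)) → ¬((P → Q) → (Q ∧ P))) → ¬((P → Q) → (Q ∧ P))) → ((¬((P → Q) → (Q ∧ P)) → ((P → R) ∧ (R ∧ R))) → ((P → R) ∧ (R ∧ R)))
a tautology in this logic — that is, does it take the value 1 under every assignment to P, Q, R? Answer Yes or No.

Yes

At P = 1/4, Q = 1, R = 3/4, for instance:
P → R = 1/4 → 3/4 = 1
R ∧ R = 3/4 ∧ 3/4 = 3/4
(P → R) ∧ (R ∧ R) = 1 ∧ 3/4 = 3/4
P → Q = 1/4 → 1 = 1
Q ∧ P = 1 ∧ 1/4 = 1/4
(P → Q) → (Q ∧ P) = 1 → 1/4 = 1/4
¬((P → Q) → (Q ∧ P)) = ¬1/4 = 3/4
((P → R) ∧ (R ∧ R)) → ¬((P → Q) → (Q ∧ P)) = 3/4 → 3/4 = 1
(((P → R) ∧ (R ∧ R)) → ¬((P → Q) → (Q ∧ P))) → ¬((P → Q) → (Q ∧ P)) = 1 → 3/4 = 3/4
¬((P → Q) → (Q ∧ P)) → ((P → R) ∧ (R ∧ R)) = 3/4 → 3/4 = 1
(¬((P → Q) → (Q ∧ P)) → ((P → R) ∧ (R ∧ R))) → ((P → R) ∧ (R ∧ R)) = 1 → 3/4 = 3/4
((((P → R) ∧ (R ∧ R)) → ¬((P → Q) → (Q ∧ P))) → ¬((P → Q) → (Q ∧ P))) → ((¬((P → Q) → (Q ∧ P)) → ((P → R) ∧ (R ∧ R))) → ((P → R) ∧ (R ∧ R))) = 3/4 → 3/4 = 1
and checking the remaining 124 assignments likewise gives ≥ 1 in every case.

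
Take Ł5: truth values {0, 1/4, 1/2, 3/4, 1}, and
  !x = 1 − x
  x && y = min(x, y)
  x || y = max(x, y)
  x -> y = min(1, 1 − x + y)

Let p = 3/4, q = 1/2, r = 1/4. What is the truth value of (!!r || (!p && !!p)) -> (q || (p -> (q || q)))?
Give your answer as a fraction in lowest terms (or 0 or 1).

1

!r = !1/4 = 3/4
!!r = !3/4 = 1/4
!p = !3/4 = 1/4
!p = !3/4 = 1/4
!!p = !1/4 = 3/4
!p && !!p = 1/4 && 3/4 = 1/4
!!r || (!p && !!p) = 1/4 || 1/4 = 1/4
q || q = 1/2 || 1/2 = 1/2
p -> (q || q) = 3/4 -> 1/2 = 3/4
q || (p -> (q || q)) = 1/2 || 3/4 = 3/4
(!!r || (!p && !!p)) -> (q || (p -> (q || q))) = 1/4 -> 3/4 = 1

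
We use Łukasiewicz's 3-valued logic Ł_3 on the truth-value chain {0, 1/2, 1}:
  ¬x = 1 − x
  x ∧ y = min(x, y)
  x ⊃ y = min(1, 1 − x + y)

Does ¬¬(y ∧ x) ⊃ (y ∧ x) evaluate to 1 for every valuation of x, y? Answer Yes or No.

Yes

x = 0, y = 0 ↦ 1
x = 0, y = 1/2 ↦ 1
x = 0, y = 1 ↦ 1
x = 1/2, y = 0 ↦ 1
x = 1/2, y = 1/2 ↦ 1
x = 1/2, y = 1 ↦ 1
x = 1, y = 0 ↦ 1
x = 1, y = 1/2 ↦ 1
x = 1, y = 1 ↦ 1
Every assignment gives a value ≥ 1.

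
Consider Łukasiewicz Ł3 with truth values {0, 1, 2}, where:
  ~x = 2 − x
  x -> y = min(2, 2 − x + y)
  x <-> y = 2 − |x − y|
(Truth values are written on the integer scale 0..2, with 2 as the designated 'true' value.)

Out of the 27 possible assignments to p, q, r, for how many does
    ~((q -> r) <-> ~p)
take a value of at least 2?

7

value 2: 7 assignments (counts)
value 1: 11 assignments
value 0: 9 assignments
So 7 of the 27 assignments meet the threshold.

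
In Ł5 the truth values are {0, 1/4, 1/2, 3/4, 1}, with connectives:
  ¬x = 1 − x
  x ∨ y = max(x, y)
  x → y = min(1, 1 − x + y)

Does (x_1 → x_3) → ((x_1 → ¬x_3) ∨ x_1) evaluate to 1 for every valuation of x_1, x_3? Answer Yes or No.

Counterexample: take x_1 = 1/4, x_3 = 1.
x_1 → x_3 = 1/4 → 1 = 1
¬x_3 = ¬1 = 0
x_1 → ¬x_3 = 1/4 → 0 = 3/4
(x_1 → ¬x_3) ∨ x_1 = 3/4 ∨ 1/4 = 3/4
(x_1 → x_3) → ((x_1 → ¬x_3) ∨ x_1) = 1 → 3/4 = 3/4
This gives 3/4 ≠ 1.

No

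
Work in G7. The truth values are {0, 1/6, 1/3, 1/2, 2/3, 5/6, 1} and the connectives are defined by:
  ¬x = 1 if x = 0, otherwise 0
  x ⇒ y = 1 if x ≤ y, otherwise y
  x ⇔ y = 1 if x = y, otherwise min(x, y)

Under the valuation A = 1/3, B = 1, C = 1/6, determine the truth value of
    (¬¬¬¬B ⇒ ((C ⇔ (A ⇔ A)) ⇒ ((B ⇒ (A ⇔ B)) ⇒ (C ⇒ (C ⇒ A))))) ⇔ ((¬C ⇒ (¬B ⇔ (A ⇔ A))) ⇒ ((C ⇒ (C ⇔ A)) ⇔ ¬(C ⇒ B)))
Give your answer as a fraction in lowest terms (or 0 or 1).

0

¬B = ¬1 = 0
¬¬B = ¬0 = 1
¬¬¬B = ¬1 = 0
¬¬¬¬B = ¬0 = 1
A ⇔ A = 1/3 ⇔ 1/3 = 1
C ⇔ (A ⇔ A) = 1/6 ⇔ 1 = 1/6
A ⇔ B = 1/3 ⇔ 1 = 1/3
B ⇒ (A ⇔ B) = 1 ⇒ 1/3 = 1/3
C ⇒ A = 1/6 ⇒ 1/3 = 1
C ⇒ (C ⇒ A) = 1/6 ⇒ 1 = 1
(B ⇒ (A ⇔ B)) ⇒ (C ⇒ (C ⇒ A)) = 1/3 ⇒ 1 = 1
(C ⇔ (A ⇔ A)) ⇒ ((B ⇒ (A ⇔ B)) ⇒ (C ⇒ (C ⇒ A))) = 1/6 ⇒ 1 = 1
¬¬¬¬B ⇒ ((C ⇔ (A ⇔ A)) ⇒ ((B ⇒ (A ⇔ B)) ⇒ (C ⇒ (C ⇒ A)))) = 1 ⇒ 1 = 1
¬C = ¬1/6 = 0
¬B = ¬1 = 0
A ⇔ A = 1/3 ⇔ 1/3 = 1
¬B ⇔ (A ⇔ A) = 0 ⇔ 1 = 0
¬C ⇒ (¬B ⇔ (A ⇔ A)) = 0 ⇒ 0 = 1
C ⇔ A = 1/6 ⇔ 1/3 = 1/6
C ⇒ (C ⇔ A) = 1/6 ⇒ 1/6 = 1
C ⇒ B = 1/6 ⇒ 1 = 1
¬(C ⇒ B) = ¬1 = 0
(C ⇒ (C ⇔ A)) ⇔ ¬(C ⇒ B) = 1 ⇔ 0 = 0
(¬C ⇒ (¬B ⇔ (A ⇔ A))) ⇒ ((C ⇒ (C ⇔ A)) ⇔ ¬(C ⇒ B)) = 1 ⇒ 0 = 0
(¬¬¬¬B ⇒ ((C ⇔ (A ⇔ A)) ⇒ ((B ⇒ (A ⇔ B)) ⇒ (C ⇒ (C ⇒ A))))) ⇔ ((¬C ⇒ (¬B ⇔ (A ⇔ A))) ⇒ ((C ⇒ (C ⇔ A)) ⇔ ¬(C ⇒ B))) = 1 ⇔ 0 = 0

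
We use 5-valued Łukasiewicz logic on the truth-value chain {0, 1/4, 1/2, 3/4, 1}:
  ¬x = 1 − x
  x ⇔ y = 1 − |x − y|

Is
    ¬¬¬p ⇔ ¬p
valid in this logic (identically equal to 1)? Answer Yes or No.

Yes

p = 0 ↦ 1
p = 1/4 ↦ 1
p = 1/2 ↦ 1
p = 3/4 ↦ 1
p = 1 ↦ 1
Every assignment gives a value ≥ 1.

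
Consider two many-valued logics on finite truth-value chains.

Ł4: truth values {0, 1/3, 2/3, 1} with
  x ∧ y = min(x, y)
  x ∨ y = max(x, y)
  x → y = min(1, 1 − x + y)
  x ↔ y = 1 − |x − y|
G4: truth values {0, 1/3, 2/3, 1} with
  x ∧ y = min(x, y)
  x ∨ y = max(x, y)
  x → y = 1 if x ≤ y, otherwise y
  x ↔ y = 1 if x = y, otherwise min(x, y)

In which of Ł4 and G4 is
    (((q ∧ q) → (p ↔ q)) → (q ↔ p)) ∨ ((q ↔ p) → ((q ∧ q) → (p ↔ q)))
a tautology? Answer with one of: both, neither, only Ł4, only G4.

both

In Ł4: every assignment gives 1 — tautology.
In G4: every assignment gives 1 — tautology.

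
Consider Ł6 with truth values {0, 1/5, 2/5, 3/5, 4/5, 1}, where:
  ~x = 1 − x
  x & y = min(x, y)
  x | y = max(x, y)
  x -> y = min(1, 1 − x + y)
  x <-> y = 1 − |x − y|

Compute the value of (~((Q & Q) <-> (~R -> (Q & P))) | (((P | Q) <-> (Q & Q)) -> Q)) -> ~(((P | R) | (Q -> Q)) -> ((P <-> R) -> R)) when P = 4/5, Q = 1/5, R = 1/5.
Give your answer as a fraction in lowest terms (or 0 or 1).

2/5

Q & Q = 1/5 & 1/5 = 1/5
~R = ~1/5 = 4/5
Q & P = 1/5 & 4/5 = 1/5
~R -> (Q & P) = 4/5 -> 1/5 = 2/5
(Q & Q) <-> (~R -> (Q & P)) = 1/5 <-> 2/5 = 4/5
~((Q & Q) <-> (~R -> (Q & P))) = ~4/5 = 1/5
P | Q = 4/5 | 1/5 = 4/5
Q & Q = 1/5 & 1/5 = 1/5
(P | Q) <-> (Q & Q) = 4/5 <-> 1/5 = 2/5
((P | Q) <-> (Q & Q)) -> Q = 2/5 -> 1/5 = 4/5
~((Q & Q) <-> (~R -> (Q & P))) | (((P | Q) <-> (Q & Q)) -> Q) = 1/5 | 4/5 = 4/5
P | R = 4/5 | 1/5 = 4/5
Q -> Q = 1/5 -> 1/5 = 1
(P | R) | (Q -> Q) = 4/5 | 1 = 1
P <-> R = 4/5 <-> 1/5 = 2/5
(P <-> R) -> R = 2/5 -> 1/5 = 4/5
((P | R) | (Q -> Q)) -> ((P <-> R) -> R) = 1 -> 4/5 = 4/5
~(((P | R) | (Q -> Q)) -> ((P <-> R) -> R)) = ~4/5 = 1/5
(~((Q & Q) <-> (~R -> (Q & P))) | (((P | Q) <-> (Q & Q)) -> Q)) -> ~(((P | R) | (Q -> Q)) -> ((P <-> R) -> R)) = 4/5 -> 1/5 = 2/5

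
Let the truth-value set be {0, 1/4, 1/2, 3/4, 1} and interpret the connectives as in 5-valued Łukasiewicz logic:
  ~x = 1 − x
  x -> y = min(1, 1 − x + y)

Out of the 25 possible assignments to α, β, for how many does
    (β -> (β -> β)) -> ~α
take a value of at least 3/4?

value 1: 5 assignments (counts)
value 3/4: 5 assignments (counts)
value 1/2: 5 assignments
value 1/4: 5 assignments
value 0: 5 assignments
So 10 of the 25 assignments meet the threshold.

10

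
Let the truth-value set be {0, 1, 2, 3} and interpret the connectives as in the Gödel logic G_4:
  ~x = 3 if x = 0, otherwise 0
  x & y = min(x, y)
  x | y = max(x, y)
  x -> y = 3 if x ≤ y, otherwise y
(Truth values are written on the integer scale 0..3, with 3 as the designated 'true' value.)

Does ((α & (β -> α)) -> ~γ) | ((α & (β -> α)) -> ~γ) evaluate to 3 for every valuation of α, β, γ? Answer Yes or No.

No

Counterexample: take α = 1, β = 0, γ = 1.
β -> α = 0 -> 1 = 3
α & (β -> α) = 1 & 3 = 1
~γ = ~1 = 0
(α & (β -> α)) -> ~γ = 1 -> 0 = 0
β -> α = 0 -> 1 = 3
α & (β -> α) = 1 & 3 = 1
~γ = ~1 = 0
(α & (β -> α)) -> ~γ = 1 -> 0 = 0
((α & (β -> α)) -> ~γ) | ((α & (β -> α)) -> ~γ) = 0 | 0 = 0
This gives 0 ≠ 3.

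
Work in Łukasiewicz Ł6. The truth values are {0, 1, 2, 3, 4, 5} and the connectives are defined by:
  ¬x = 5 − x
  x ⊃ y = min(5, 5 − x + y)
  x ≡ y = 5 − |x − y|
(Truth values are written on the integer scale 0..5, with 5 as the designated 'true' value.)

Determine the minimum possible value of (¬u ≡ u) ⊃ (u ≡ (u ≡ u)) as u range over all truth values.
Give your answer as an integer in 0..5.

3

Take u = 2:
¬u = ¬2 = 3
¬u ≡ u = 3 ≡ 2 = 4
u ≡ u = 2 ≡ 2 = 5
u ≡ (u ≡ u) = 2 ≡ 5 = 2
(¬u ≡ u) ⊃ (u ≡ (u ≡ u)) = 4 ⊃ 2 = 3
No assignment yields a value below 3, so this is the minimum.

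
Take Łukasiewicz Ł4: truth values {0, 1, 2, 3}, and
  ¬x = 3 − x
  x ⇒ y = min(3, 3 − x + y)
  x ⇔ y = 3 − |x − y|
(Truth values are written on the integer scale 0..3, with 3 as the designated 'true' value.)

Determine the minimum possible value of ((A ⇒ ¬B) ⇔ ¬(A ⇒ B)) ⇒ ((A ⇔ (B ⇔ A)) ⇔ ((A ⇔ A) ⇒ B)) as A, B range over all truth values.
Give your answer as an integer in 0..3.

Take A = 2, B = 0:
¬B = ¬0 = 3
A ⇒ ¬B = 2 ⇒ 3 = 3
A ⇒ B = 2 ⇒ 0 = 1
¬(A ⇒ B) = ¬1 = 2
(A ⇒ ¬B) ⇔ ¬(A ⇒ B) = 3 ⇔ 2 = 2
B ⇔ A = 0 ⇔ 2 = 1
A ⇔ (B ⇔ A) = 2 ⇔ 1 = 2
A ⇔ A = 2 ⇔ 2 = 3
(A ⇔ A) ⇒ B = 3 ⇒ 0 = 0
(A ⇔ (B ⇔ A)) ⇔ ((A ⇔ A) ⇒ B) = 2 ⇔ 0 = 1
((A ⇒ ¬B) ⇔ ¬(A ⇒ B)) ⇒ ((A ⇔ (B ⇔ A)) ⇔ ((A ⇔ A) ⇒ B)) = 2 ⇒ 1 = 2
No assignment yields a value below 2, so this is the minimum.

2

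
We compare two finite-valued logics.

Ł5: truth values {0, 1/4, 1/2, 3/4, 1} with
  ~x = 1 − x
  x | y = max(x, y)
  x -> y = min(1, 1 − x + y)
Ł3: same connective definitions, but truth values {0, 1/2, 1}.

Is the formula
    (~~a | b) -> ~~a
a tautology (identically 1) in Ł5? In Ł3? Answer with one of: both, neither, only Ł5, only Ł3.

In Ł5: at a = 0, b = 1/4 the value is 3/4 — not a tautology.
In Ł3: at a = 0, b = 1/2 the value is 1/2 — not a tautology.

neither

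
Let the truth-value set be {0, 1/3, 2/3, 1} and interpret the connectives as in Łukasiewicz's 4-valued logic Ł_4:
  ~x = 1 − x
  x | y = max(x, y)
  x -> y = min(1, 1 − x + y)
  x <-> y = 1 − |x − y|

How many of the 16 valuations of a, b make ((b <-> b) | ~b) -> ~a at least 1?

4

a = 0, b = 0 ↦ 1  ≥
a = 0, b = 1/3 ↦ 1  ≥
a = 0, b = 2/3 ↦ 1  ≥
a = 0, b = 1 ↦ 1  ≥
a = 1/3, b = 0 ↦ 2/3  <
a = 1/3, b = 1/3 ↦ 2/3  <
a = 1/3, b = 2/3 ↦ 2/3  <
a = 1/3, b = 1 ↦ 2/3  <
a = 2/3, b = 0 ↦ 1/3  <
a = 2/3, b = 1/3 ↦ 1/3  <
a = 2/3, b = 2/3 ↦ 1/3  <
a = 2/3, b = 1 ↦ 1/3  <
a = 1, b = 0 ↦ 0  <
a = 1, b = 1/3 ↦ 0  <
a = 1, b = 2/3 ↦ 0  <
a = 1, b = 1 ↦ 0  <
So 4 of the 16 assignments meet the threshold.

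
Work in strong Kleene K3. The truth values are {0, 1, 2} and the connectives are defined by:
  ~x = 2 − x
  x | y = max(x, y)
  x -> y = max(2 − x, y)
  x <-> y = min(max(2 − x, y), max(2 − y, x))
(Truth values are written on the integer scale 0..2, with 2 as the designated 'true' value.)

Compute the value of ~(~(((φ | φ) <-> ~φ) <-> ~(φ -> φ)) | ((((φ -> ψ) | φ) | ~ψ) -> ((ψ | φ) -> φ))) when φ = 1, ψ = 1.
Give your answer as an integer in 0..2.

φ | φ = 1 | 1 = 1
~φ = ~1 = 1
(φ | φ) <-> ~φ = 1 <-> 1 = 1
φ -> φ = 1 -> 1 = 1
~(φ -> φ) = ~1 = 1
((φ | φ) <-> ~φ) <-> ~(φ -> φ) = 1 <-> 1 = 1
~(((φ | φ) <-> ~φ) <-> ~(φ -> φ)) = ~1 = 1
φ -> ψ = 1 -> 1 = 1
(φ -> ψ) | φ = 1 | 1 = 1
~ψ = ~1 = 1
((φ -> ψ) | φ) | ~ψ = 1 | 1 = 1
ψ | φ = 1 | 1 = 1
(ψ | φ) -> φ = 1 -> 1 = 1
(((φ -> ψ) | φ) | ~ψ) -> ((ψ | φ) -> φ) = 1 -> 1 = 1
~(((φ | φ) <-> ~φ) <-> ~(φ -> φ)) | ((((φ -> ψ) | φ) | ~ψ) -> ((ψ | φ) -> φ)) = 1 | 1 = 1
~(~(((φ | φ) <-> ~φ) <-> ~(φ -> φ)) | ((((φ -> ψ) | φ) | ~ψ) -> ((ψ | φ) -> φ))) = ~1 = 1

1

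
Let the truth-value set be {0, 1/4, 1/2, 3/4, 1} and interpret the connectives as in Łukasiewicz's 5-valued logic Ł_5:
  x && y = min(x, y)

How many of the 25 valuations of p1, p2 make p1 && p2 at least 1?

value 1: 1 assignment (counts)
value 3/4: 3 assignments
value 1/2: 5 assignments
value 1/4: 7 assignments
value 0: 9 assignments
So 1 of the 25 assignments meets the threshold.

1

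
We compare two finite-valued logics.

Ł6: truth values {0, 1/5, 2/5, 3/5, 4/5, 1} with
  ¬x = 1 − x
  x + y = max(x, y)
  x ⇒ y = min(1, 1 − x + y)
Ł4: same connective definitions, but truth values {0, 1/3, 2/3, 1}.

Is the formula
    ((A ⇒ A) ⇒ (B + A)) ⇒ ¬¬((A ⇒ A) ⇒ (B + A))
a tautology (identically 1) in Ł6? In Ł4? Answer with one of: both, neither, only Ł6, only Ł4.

both

In Ł6: every assignment gives 1 — tautology.
In Ł4: every assignment gives 1 — tautology.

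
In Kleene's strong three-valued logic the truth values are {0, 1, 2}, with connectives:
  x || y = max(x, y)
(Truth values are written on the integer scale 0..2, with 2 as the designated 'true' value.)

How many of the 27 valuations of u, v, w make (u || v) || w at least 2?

19

value 2: 19 assignments (counts)
value 1: 7 assignments
value 0: 1 assignment
So 19 of the 27 assignments meet the threshold.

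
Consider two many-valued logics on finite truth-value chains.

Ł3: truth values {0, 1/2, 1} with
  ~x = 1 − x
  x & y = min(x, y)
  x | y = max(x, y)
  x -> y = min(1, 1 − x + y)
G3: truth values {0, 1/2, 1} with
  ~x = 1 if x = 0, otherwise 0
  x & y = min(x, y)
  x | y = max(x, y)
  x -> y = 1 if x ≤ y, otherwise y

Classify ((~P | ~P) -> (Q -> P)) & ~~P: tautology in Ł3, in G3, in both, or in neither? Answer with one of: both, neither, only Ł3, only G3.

neither

In Ł3: at P = 0, Q = 0 the value is 0 — not a tautology.
In G3: at P = 0, Q = 0 the value is 0 — not a tautology.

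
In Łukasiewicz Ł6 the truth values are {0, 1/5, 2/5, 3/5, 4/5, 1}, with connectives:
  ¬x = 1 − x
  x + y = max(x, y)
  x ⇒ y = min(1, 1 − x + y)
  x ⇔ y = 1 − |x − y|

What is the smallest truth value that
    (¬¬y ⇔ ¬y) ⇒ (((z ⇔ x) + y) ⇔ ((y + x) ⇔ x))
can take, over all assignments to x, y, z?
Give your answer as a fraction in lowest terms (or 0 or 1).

3/5

Take x = 0, y = 3/5, z = 0:
¬y = ¬3/5 = 2/5
¬¬y = ¬2/5 = 3/5
¬y = ¬3/5 = 2/5
¬¬y ⇔ ¬y = 3/5 ⇔ 2/5 = 4/5
z ⇔ x = 0 ⇔ 0 = 1
(z ⇔ x) + y = 1 + 3/5 = 1
y + x = 3/5 + 0 = 3/5
(y + x) ⇔ x = 3/5 ⇔ 0 = 2/5
((z ⇔ x) + y) ⇔ ((y + x) ⇔ x) = 1 ⇔ 2/5 = 2/5
(¬¬y ⇔ ¬y) ⇒ (((z ⇔ x) + y) ⇔ ((y + x) ⇔ x)) = 4/5 ⇒ 2/5 = 3/5
No assignment yields a value below 3/5, so this is the minimum.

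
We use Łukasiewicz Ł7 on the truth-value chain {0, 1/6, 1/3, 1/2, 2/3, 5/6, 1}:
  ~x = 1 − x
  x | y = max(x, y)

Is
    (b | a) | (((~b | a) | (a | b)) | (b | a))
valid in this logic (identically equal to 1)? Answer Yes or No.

No

Counterexample: take a = 0, b = 1/6.
b | a = 1/6 | 0 = 1/6
~b = ~1/6 = 5/6
~b | a = 5/6 | 0 = 5/6
a | b = 0 | 1/6 = 1/6
(~b | a) | (a | b) = 5/6 | 1/6 = 5/6
((~b | a) | (a | b)) | (b | a) = 5/6 | 1/6 = 5/6
(b | a) | (((~b | a) | (a | b)) | (b | a)) = 1/6 | 5/6 = 5/6
This gives 5/6 ≠ 1.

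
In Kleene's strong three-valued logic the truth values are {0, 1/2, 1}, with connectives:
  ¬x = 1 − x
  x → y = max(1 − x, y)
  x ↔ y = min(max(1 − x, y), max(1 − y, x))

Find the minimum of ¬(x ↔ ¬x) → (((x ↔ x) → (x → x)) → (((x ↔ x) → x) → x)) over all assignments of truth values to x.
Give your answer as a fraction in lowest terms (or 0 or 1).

Take x = 1/2:
¬x = ¬1/2 = 1/2
x ↔ ¬x = 1/2 ↔ 1/2 = 1/2
¬(x ↔ ¬x) = ¬1/2 = 1/2
x ↔ x = 1/2 ↔ 1/2 = 1/2
x → x = 1/2 → 1/2 = 1/2
(x ↔ x) → (x → x) = 1/2 → 1/2 = 1/2
x ↔ x = 1/2 ↔ 1/2 = 1/2
(x ↔ x) → x = 1/2 → 1/2 = 1/2
((x ↔ x) → x) → x = 1/2 → 1/2 = 1/2
((x ↔ x) → (x → x)) → (((x ↔ x) → x) → x) = 1/2 → 1/2 = 1/2
¬(x ↔ ¬x) → (((x ↔ x) → (x → x)) → (((x ↔ x) → x) → x)) = 1/2 → 1/2 = 1/2
No assignment yields a value below 1/2, so this is the minimum.

1/2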